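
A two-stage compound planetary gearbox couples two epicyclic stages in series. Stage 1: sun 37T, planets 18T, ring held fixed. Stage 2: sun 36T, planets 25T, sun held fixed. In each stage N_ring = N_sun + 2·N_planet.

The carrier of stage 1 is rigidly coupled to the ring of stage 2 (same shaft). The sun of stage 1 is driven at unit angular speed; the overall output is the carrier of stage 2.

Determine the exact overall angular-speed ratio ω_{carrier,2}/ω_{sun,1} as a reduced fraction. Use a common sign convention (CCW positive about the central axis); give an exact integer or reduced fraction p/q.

1591/6710

Stage 1: N_ring = 37 + 2·18 = 73
Stage 1: 37(ω_s−ω_c) = −73(ω_r−ω_c),  ω_r=0, ω_s=1
Stage 1: 37(1−ω_c) = −73(0−ω_c)  ⇒  110ω_c = 37  ⇒  ω_c = 37/110
  ⇒ ω_c¹/ω_s¹ = 37/110
Stage 2: N_ring = 36 + 2·25 = 86
Stage 2: 36(ω_s−ω_c) = −86(ω_r−ω_c),  ω_s=0, ω_r=1
Stage 2: 36(0−ω_c) = −86(1−ω_c)  ⇒  122ω_c = 86  ⇒  ω_c = 43/61
  ⇒ ω_c²/ω_r² = 43/61
Coupling ω_r² = ω_c¹ ⇒ overall = 37/110 × 43/61 = 1591/6710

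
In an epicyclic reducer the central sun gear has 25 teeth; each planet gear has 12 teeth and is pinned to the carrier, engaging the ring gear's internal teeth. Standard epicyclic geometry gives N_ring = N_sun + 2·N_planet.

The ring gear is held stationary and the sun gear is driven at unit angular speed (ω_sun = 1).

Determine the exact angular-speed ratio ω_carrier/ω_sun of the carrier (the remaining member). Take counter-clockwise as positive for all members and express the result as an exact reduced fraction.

25/74

N_ring = 25 + 2·12 = 49
25(ω_s−ω_c) = −49(ω_r−ω_c),  ω_r=0, ω_s=1
25(1−ω_c) = −49(0−ω_c)  ⇒  74ω_c = 25  ⇒  ω_c = 25/74
ω_c/ω_s = 25/74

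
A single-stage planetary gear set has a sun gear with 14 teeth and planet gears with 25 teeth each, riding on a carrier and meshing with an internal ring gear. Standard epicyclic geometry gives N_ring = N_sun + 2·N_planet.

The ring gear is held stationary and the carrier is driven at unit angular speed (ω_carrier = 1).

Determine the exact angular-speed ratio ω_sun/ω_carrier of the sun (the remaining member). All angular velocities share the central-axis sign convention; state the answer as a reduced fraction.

39/7

N_ring = 14 + 2·25 = 64
14(ω_s−ω_c) = −64(ω_r−ω_c),  ω_r=0, ω_c=1
ω_s = 1 − (64/14)(0−1) = 39/7
ω_s/ω_c = 39/7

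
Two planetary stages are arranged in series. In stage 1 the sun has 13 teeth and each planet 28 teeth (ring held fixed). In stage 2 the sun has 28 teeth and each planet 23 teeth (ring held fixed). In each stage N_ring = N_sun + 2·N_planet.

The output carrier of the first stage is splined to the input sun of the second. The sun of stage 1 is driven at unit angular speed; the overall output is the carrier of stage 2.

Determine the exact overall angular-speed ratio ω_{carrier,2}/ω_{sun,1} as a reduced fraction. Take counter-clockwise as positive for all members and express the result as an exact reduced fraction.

Stage 1: N_ring = 13 + 2·28 = 69
Stage 1: 13(ω_s−ω_c) = −69(ω_r−ω_c),  ω_r=0, ω_s=1
Stage 1: 13(1−ω_c) = −69(0−ω_c)  ⇒  82ω_c = 13  ⇒  ω_c = 13/82
  ⇒ ω_c¹/ω_s¹ = 13/82
Stage 2: N_ring = 28 + 2·23 = 74
Stage 2: 28(ω_s−ω_c) = −74(ω_r−ω_c),  ω_r=0, ω_s=1
Stage 2: 28(1−ω_c) = −74(0−ω_c)  ⇒  102ω_c = 28  ⇒  ω_c = 14/51
  ⇒ ω_c²/ω_s² = 14/51
Coupling ω_s² = ω_c¹ ⇒ overall = 13/82 × 14/51 = 91/2091

91/2091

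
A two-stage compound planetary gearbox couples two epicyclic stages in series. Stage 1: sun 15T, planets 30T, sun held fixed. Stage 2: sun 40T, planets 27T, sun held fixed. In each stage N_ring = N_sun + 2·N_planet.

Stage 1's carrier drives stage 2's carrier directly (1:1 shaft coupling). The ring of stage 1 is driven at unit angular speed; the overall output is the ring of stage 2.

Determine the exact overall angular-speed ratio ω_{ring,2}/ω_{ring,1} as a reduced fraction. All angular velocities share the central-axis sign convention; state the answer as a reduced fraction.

335/282

Stage 1: N_ring = 15 + 2·30 = 75
Stage 1: 15(ω_s−ω_c) = −75(ω_r−ω_c),  ω_s=0, ω_r=1
Stage 1: 15(0−ω_c) = −75(1−ω_c)  ⇒  90ω_c = 75  ⇒  ω_c = 5/6
  ⇒ ω_c¹/ω_r¹ = 5/6
Stage 2: N_ring = 40 + 2·27 = 94
Stage 2: 40(ω_s−ω_c) = −94(ω_r−ω_c),  ω_s=0, ω_c=1
Stage 2: ω_r = 1 − (40/94)(0−1) = 67/47
  ⇒ ω_r²/ω_c² = 67/47
Coupling ω_c² = ω_c¹ ⇒ overall = 5/6 × 67/47 = 335/282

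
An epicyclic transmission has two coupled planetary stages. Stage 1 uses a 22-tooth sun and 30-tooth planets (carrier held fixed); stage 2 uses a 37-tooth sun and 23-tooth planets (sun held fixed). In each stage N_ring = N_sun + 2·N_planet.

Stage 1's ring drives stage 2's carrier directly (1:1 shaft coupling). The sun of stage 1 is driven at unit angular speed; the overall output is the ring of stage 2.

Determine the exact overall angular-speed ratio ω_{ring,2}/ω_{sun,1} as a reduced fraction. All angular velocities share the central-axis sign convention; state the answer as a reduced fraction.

-1320/3403

Stage 1: N_ring = 22 + 2·30 = 82
Stage 1: 22(ω_s−ω_c) = −82(ω_r−ω_c),  ω_c=0, ω_s=1
Stage 1: ω_r = 0 − (22/82)(1−0) = -11/41
  ⇒ ω_r¹/ω_s¹ = -11/41
Stage 2: N_ring = 37 + 2·23 = 83
Stage 2: 37(ω_s−ω_c) = −83(ω_r−ω_c),  ω_s=0, ω_c=1
Stage 2: ω_r = 1 − (37/83)(0−1) = 120/83
  ⇒ ω_r²/ω_c² = 120/83
Coupling ω_c² = ω_r¹ ⇒ overall = -11/41 × 120/83 = -1320/3403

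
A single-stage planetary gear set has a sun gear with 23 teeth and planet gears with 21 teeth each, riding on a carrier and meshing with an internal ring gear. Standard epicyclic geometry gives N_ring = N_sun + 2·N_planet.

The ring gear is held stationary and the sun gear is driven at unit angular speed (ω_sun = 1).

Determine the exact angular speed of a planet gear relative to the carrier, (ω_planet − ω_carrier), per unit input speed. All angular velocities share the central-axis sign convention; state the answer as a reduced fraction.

-1495/1848

N_ring = 23 + 2·21 = 65
23(ω_s−ω_c) = −65(ω_r−ω_c),  ω_r=0, ω_s=1
23(1−ω_c) = −65(0−ω_c)  ⇒  88ω_c = 23  ⇒  ω_c = 23/88
sun–planet: 23·(1−23/88) = −21·(ω_p−ω_c)  ⇒  ω_p−ω_c = −(23/21)·(65/88) = -1495/1848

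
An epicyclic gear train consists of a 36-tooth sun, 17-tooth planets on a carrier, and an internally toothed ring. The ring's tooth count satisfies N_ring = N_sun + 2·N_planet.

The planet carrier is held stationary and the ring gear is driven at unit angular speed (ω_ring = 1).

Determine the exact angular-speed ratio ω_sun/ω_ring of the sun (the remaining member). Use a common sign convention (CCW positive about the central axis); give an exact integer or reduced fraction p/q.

N_ring = 36 + 2·17 = 70
36(ω_s−ω_c) = −70(ω_r−ω_c),  ω_c=0, ω_r=1
ω_s = 0 − (70/36)(1−0) = -35/18
ω_s/ω_r = -35/18

-35/18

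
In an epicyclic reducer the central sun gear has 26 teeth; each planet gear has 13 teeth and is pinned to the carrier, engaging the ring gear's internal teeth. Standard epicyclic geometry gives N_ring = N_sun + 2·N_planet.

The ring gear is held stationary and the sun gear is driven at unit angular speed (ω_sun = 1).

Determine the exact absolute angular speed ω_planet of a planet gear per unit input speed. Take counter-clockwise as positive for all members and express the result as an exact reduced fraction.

N_ring = 26 + 2·13 = 52
26(ω_s−ω_c) = −52(ω_r−ω_c),  ω_r=0, ω_s=1
26(1−ω_c) = −52(0−ω_c)  ⇒  78ω_c = 26  ⇒  ω_c = 1/3
sun–planet: 26·(1−1/3) = −13·(ω_p−ω_c)  ⇒  ω_p−ω_c = −(26/13)·(2/3) = -4/3
ω_p = 1/3 − 4/3 = -1

-1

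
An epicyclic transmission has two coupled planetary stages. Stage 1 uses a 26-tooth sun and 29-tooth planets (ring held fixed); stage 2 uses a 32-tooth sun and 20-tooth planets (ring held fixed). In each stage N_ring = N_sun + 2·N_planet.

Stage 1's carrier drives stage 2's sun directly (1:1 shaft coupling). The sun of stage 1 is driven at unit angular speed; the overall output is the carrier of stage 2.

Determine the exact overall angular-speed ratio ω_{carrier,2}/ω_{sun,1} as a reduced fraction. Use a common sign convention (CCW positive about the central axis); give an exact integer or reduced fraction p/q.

Stage 1: N_ring = 26 + 2·29 = 84
Stage 1: 26(ω_s−ω_c) = −84(ω_r−ω_c),  ω_r=0, ω_s=1
Stage 1: 26(1−ω_c) = −84(0−ω_c)  ⇒  110ω_c = 26  ⇒  ω_c = 13/55
  ⇒ ω_c¹/ω_s¹ = 13/55
Stage 2: N_ring = 32 + 2·20 = 72
Stage 2: 32(ω_s−ω_c) = −72(ω_r−ω_c),  ω_r=0, ω_s=1
Stage 2: 32(1−ω_c) = −72(0−ω_c)  ⇒  104ω_c = 32  ⇒  ω_c = 4/13
  ⇒ ω_c²/ω_s² = 4/13
Coupling ω_s² = ω_c¹ ⇒ overall = 13/55 × 4/13 = 4/55

4/55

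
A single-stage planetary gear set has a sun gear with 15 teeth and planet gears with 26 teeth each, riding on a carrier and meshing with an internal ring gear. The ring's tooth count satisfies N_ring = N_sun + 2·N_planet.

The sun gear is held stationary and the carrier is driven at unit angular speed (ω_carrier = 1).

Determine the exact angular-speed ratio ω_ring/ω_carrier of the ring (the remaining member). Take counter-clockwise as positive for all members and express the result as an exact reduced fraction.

82/67

N_ring = 15 + 2·26 = 67
15(ω_s−ω_c) = −67(ω_r−ω_c),  ω_s=0, ω_c=1
ω_r = 1 − (15/67)(0−1) = 82/67
ω_r/ω_c = 82/67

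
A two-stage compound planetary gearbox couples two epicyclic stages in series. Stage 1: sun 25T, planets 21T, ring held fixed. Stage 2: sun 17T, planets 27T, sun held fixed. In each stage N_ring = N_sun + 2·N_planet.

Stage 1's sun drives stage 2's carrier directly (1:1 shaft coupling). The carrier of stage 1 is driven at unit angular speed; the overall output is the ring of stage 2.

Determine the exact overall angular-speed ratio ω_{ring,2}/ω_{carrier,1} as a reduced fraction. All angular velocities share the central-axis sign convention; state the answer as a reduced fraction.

8096/1775

Stage 1: N_ring = 25 + 2·21 = 67
Stage 1: 25(ω_s−ω_c) = −67(ω_r−ω_c),  ω_r=0, ω_c=1
Stage 1: ω_s = 1 − (67/25)(0−1) = 92/25
  ⇒ ω_s¹/ω_c¹ = 92/25
Stage 2: N_ring = 17 + 2·27 = 71
Stage 2: 17(ω_s−ω_c) = −71(ω_r−ω_c),  ω_s=0, ω_c=1
Stage 2: ω_r = 1 − (17/71)(0−1) = 88/71
  ⇒ ω_r²/ω_c² = 88/71
Coupling ω_c² = ω_s¹ ⇒ overall = 92/25 × 88/71 = 8096/1775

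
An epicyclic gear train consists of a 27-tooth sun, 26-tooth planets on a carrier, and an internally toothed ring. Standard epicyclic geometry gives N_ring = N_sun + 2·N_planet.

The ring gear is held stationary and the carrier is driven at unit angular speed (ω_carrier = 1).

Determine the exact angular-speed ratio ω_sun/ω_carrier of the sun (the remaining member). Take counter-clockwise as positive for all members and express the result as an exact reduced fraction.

N_ring = 27 + 2·26 = 79
27(ω_s−ω_c) = −79(ω_r−ω_c),  ω_r=0, ω_c=1
ω_s = 1 − (79/27)(0−1) = 106/27
ω_s/ω_c = 106/27

106/27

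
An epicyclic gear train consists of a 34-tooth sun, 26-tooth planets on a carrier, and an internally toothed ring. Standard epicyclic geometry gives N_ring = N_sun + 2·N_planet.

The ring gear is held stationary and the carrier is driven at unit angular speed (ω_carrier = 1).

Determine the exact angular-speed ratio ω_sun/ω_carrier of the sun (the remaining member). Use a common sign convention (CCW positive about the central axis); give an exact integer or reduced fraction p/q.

60/17

N_ring = 34 + 2·26 = 86
34(ω_s−ω_c) = −86(ω_r−ω_c),  ω_r=0, ω_c=1
ω_s = 1 − (86/34)(0−1) = 60/17
ω_s/ω_c = 60/17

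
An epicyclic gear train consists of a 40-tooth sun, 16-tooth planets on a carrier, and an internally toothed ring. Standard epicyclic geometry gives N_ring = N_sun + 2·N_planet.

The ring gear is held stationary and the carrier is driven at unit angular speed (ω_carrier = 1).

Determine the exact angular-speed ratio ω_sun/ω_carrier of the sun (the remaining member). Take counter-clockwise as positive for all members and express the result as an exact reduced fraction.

N_ring = 40 + 2·16 = 72
40(ω_s−ω_c) = −72(ω_r−ω_c),  ω_r=0, ω_c=1
ω_s = 1 − (72/40)(0−1) = 14/5
ω_s/ω_c = 14/5

14/5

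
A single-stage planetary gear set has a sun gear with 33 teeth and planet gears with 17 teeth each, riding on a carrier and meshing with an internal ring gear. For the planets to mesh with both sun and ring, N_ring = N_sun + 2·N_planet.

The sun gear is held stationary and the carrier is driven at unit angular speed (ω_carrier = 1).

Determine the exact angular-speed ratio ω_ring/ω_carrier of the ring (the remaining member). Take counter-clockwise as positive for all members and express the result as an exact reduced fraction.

N_ring = 33 + 2·17 = 67
33(ω_s−ω_c) = −67(ω_r−ω_c),  ω_s=0, ω_c=1
ω_r = 1 − (33/67)(0−1) = 100/67
ω_r/ω_c = 100/67

100/67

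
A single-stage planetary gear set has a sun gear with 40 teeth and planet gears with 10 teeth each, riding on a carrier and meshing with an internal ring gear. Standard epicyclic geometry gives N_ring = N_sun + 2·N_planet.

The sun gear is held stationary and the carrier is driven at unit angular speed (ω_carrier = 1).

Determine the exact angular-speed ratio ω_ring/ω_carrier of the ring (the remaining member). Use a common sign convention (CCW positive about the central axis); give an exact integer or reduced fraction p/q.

5/3

N_ring = 40 + 2·10 = 60
40(ω_s−ω_c) = −60(ω_r−ω_c),  ω_s=0, ω_c=1
ω_r = 1 − (40/60)(0−1) = 5/3
ω_r/ω_c = 5/3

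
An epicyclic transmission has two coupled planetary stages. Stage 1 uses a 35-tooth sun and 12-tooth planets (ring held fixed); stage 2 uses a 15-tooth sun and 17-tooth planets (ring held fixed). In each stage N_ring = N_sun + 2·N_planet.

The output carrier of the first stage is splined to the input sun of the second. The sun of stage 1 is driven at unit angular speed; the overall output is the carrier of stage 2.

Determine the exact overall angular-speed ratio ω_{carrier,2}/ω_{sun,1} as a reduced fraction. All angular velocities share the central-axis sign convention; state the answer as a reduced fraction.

Stage 1: N_ring = 35 + 2·12 = 59
Stage 1: 35(ω_s−ω_c) = −59(ω_r−ω_c),  ω_r=0, ω_s=1
Stage 1: 35(1−ω_c) = −59(0−ω_c)  ⇒  94ω_c = 35  ⇒  ω_c = 35/94
  ⇒ ω_c¹/ω_s¹ = 35/94
Stage 2: N_ring = 15 + 2·17 = 49
Stage 2: 15(ω_s−ω_c) = −49(ω_r−ω_c),  ω_r=0, ω_s=1
Stage 2: 15(1−ω_c) = −49(0−ω_c)  ⇒  64ω_c = 15  ⇒  ω_c = 15/64
  ⇒ ω_c²/ω_s² = 15/64
Coupling ω_s² = ω_c¹ ⇒ overall = 35/94 × 15/64 = 525/6016

525/6016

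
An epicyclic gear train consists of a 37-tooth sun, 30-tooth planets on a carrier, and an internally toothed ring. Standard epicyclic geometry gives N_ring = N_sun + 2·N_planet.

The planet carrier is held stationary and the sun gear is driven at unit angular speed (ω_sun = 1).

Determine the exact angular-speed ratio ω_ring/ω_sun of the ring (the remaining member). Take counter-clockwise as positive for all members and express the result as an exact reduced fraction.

N_ring = 37 + 2·30 = 97
37(ω_s−ω_c) = −97(ω_r−ω_c),  ω_c=0, ω_s=1
ω_r = 0 − (37/97)(1−0) = -37/97
ω_r/ω_s = -37/97

-37/97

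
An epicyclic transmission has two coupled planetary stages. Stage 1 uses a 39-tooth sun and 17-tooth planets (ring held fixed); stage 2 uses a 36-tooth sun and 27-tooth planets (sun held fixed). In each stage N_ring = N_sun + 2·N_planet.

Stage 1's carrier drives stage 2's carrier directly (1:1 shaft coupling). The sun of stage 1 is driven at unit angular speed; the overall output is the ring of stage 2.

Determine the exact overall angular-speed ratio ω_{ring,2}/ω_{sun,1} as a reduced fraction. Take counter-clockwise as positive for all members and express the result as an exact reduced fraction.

39/80

Stage 1: N_ring = 39 + 2·17 = 73
Stage 1: 39(ω_s−ω_c) = −73(ω_r−ω_c),  ω_r=0, ω_s=1
Stage 1: 39(1−ω_c) = −73(0−ω_c)  ⇒  112ω_c = 39  ⇒  ω_c = 39/112
  ⇒ ω_c¹/ω_s¹ = 39/112
Stage 2: N_ring = 36 + 2·27 = 90
Stage 2: 36(ω_s−ω_c) = −90(ω_r−ω_c),  ω_s=0, ω_c=1
Stage 2: ω_r = 1 − (36/90)(0−1) = 7/5
  ⇒ ω_r²/ω_c² = 7/5
Coupling ω_c² = ω_c¹ ⇒ overall = 39/112 × 7/5 = 39/80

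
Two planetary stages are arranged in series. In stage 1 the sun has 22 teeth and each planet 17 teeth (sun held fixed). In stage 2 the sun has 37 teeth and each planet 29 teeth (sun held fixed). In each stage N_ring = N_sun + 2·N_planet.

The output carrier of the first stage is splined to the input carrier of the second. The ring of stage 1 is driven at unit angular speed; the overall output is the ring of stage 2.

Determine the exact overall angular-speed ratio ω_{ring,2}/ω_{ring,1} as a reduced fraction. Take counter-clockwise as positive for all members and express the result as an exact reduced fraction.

Stage 1: N_ring = 22 + 2·17 = 56
Stage 1: 22(ω_s−ω_c) = −56(ω_r−ω_c),  ω_s=0, ω_r=1
Stage 1: 22(0−ω_c) = −56(1−ω_c)  ⇒  78ω_c = 56  ⇒  ω_c = 28/39
  ⇒ ω_c¹/ω_r¹ = 28/39
Stage 2: N_ring = 37 + 2·29 = 95
Stage 2: 37(ω_s−ω_c) = −95(ω_r−ω_c),  ω_s=0, ω_c=1
Stage 2: ω_r = 1 − (37/95)(0−1) = 132/95
  ⇒ ω_r²/ω_c² = 132/95
Coupling ω_c² = ω_c¹ ⇒ overall = 28/39 × 132/95 = 1232/1235

1232/1235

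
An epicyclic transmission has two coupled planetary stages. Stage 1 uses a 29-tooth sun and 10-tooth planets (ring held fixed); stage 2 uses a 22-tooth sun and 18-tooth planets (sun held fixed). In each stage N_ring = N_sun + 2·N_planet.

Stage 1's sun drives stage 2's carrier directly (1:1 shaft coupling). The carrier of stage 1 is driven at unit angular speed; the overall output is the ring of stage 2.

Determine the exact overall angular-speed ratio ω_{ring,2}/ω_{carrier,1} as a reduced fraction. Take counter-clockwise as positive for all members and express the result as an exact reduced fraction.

3120/841

Stage 1: N_ring = 29 + 2·10 = 49
Stage 1: 29(ω_s−ω_c) = −49(ω_r−ω_c),  ω_r=0, ω_c=1
Stage 1: ω_s = 1 − (49/29)(0−1) = 78/29
  ⇒ ω_s¹/ω_c¹ = 78/29
Stage 2: N_ring = 22 + 2·18 = 58
Stage 2: 22(ω_s−ω_c) = −58(ω_r−ω_c),  ω_s=0, ω_c=1
Stage 2: ω_r = 1 − (22/58)(0−1) = 40/29
  ⇒ ω_r²/ω_c² = 40/29
Coupling ω_c² = ω_s¹ ⇒ overall = 78/29 × 40/29 = 3120/841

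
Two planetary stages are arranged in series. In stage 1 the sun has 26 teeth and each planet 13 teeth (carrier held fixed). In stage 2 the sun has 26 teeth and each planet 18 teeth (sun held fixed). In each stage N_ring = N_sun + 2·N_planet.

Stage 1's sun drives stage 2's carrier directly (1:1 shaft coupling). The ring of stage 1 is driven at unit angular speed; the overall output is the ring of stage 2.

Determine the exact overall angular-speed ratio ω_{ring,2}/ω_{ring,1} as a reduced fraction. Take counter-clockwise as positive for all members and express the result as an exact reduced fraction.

-88/31

Stage 1: N_ring = 26 + 2·13 = 52
Stage 1: 26(ω_s−ω_c) = −52(ω_r−ω_c),  ω_c=0, ω_r=1
Stage 1: ω_s = 0 − (52/26)(1−0) = -2
  ⇒ ω_s¹/ω_r¹ = -2
Stage 2: N_ring = 26 + 2·18 = 62
Stage 2: 26(ω_s−ω_c) = −62(ω_r−ω_c),  ω_s=0, ω_c=1
Stage 2: ω_r = 1 − (26/62)(0−1) = 44/31
  ⇒ ω_r²/ω_c² = 44/31
Coupling ω_c² = ω_s¹ ⇒ overall = -2 × 44/31 = -88/31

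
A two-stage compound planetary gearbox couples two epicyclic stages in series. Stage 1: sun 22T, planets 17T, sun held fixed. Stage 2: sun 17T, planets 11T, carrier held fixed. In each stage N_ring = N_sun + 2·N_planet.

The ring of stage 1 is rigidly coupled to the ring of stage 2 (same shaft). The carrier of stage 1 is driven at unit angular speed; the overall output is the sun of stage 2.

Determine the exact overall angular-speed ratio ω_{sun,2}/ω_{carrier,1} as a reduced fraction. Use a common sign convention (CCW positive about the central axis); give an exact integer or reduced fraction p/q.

Stage 1: N_ring = 22 + 2·17 = 56
Stage 1: 22(ω_s−ω_c) = −56(ω_r−ω_c),  ω_s=0, ω_c=1
Stage 1: ω_r = 1 − (22/56)(0−1) = 39/28
  ⇒ ω_r¹/ω_c¹ = 39/28
Stage 2: N_ring = 17 + 2·11 = 39
Stage 2: 17(ω_s−ω_c) = −39(ω_r−ω_c),  ω_c=0, ω_r=1
Stage 2: ω_s = 0 − (39/17)(1−0) = -39/17
  ⇒ ω_s²/ω_r² = -39/17
Coupling ω_r² = ω_r¹ ⇒ overall = 39/28 × -39/17 = -1521/476

-1521/476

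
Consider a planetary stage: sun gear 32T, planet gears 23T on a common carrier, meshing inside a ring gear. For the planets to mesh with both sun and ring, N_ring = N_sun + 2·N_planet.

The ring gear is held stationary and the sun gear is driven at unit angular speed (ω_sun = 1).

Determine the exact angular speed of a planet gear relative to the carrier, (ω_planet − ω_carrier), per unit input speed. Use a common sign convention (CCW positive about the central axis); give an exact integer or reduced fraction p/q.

N_ring = 32 + 2·23 = 78
32(ω_s−ω_c) = −78(ω_r−ω_c),  ω_r=0, ω_s=1
32(1−ω_c) = −78(0−ω_c)  ⇒  110ω_c = 32  ⇒  ω_c = 16/55
sun–planet: 32·(1−16/55) = −23·(ω_p−ω_c)  ⇒  ω_p−ω_c = −(32/23)·(39/55) = -1248/1265

-1248/1265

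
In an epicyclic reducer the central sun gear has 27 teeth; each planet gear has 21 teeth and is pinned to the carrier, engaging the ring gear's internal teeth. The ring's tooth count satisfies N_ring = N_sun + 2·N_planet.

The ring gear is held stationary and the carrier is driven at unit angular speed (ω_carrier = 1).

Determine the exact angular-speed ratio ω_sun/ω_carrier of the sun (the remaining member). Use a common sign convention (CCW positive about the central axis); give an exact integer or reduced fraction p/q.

N_ring = 27 + 2·21 = 69
27(ω_s−ω_c) = −69(ω_r−ω_c),  ω_r=0, ω_c=1
ω_s = 1 − (69/27)(0−1) = 32/9
ω_s/ω_c = 32/9

32/9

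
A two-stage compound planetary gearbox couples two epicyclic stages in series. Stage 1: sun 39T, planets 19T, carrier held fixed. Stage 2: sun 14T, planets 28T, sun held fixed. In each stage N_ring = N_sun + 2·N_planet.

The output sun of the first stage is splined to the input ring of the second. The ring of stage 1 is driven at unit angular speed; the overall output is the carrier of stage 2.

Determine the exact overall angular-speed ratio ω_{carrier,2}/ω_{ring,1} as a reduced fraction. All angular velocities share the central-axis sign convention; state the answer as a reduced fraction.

Stage 1: N_ring = 39 + 2·19 = 77
Stage 1: 39(ω_s−ω_c) = −77(ω_r−ω_c),  ω_c=0, ω_r=1
Stage 1: ω_s = 0 − (77/39)(1−0) = -77/39
  ⇒ ω_s¹/ω_r¹ = -77/39
Stage 2: N_ring = 14 + 2·28 = 70
Stage 2: 14(ω_s−ω_c) = −70(ω_r−ω_c),  ω_s=0, ω_r=1
Stage 2: 14(0−ω_c) = −70(1−ω_c)  ⇒  84ω_c = 70  ⇒  ω_c = 5/6
  ⇒ ω_c²/ω_r² = 5/6
Coupling ω_r² = ω_s¹ ⇒ overall = -77/39 × 5/6 = -385/234

-385/234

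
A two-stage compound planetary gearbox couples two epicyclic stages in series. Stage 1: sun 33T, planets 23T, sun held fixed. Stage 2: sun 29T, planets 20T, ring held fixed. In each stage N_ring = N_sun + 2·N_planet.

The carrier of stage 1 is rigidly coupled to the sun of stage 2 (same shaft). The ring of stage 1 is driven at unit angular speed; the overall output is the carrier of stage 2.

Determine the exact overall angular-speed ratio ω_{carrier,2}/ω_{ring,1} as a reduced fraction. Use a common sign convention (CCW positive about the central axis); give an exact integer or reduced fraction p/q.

2291/10976

Stage 1: N_ring = 33 + 2·23 = 79
Stage 1: 33(ω_s−ω_c) = −79(ω_r−ω_c),  ω_s=0, ω_r=1
Stage 1: 33(0−ω_c) = −79(1−ω_c)  ⇒  112ω_c = 79  ⇒  ω_c = 79/112
  ⇒ ω_c¹/ω_r¹ = 79/112
Stage 2: N_ring = 29 + 2·20 = 69
Stage 2: 29(ω_s−ω_c) = −69(ω_r−ω_c),  ω_r=0, ω_s=1
Stage 2: 29(1−ω_c) = −69(0−ω_c)  ⇒  98ω_c = 29  ⇒  ω_c = 29/98
  ⇒ ω_c²/ω_s² = 29/98
Coupling ω_s² = ω_c¹ ⇒ overall = 79/112 × 29/98 = 2291/10976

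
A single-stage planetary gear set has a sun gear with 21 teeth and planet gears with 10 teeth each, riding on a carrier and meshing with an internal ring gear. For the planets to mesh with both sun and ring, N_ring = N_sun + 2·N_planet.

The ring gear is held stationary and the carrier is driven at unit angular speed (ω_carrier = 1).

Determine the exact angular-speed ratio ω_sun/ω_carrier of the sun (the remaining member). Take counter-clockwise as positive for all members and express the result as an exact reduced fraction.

62/21

N_ring = 21 + 2·10 = 41
21(ω_s−ω_c) = −41(ω_r−ω_c),  ω_r=0, ω_c=1
ω_s = 1 − (41/21)(0−1) = 62/21
ω_s/ω_c = 62/21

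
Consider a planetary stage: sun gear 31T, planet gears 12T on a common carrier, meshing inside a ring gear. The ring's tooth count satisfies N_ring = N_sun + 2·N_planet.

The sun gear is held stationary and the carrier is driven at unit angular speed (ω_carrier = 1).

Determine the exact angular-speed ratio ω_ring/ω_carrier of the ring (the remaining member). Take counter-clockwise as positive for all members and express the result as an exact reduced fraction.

N_ring = 31 + 2·12 = 55
31(ω_s−ω_c) = −55(ω_r−ω_c),  ω_s=0, ω_c=1
ω_r = 1 − (31/55)(0−1) = 86/55
ω_r/ω_c = 86/55

86/55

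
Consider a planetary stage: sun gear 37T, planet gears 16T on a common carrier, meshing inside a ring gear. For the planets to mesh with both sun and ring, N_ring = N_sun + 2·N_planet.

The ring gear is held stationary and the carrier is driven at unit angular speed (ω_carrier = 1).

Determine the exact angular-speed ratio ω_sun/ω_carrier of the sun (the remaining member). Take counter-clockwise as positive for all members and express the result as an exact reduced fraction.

N_ring = 37 + 2·16 = 69
37(ω_s−ω_c) = −69(ω_r−ω_c),  ω_r=0, ω_c=1
ω_s = 1 − (69/37)(0−1) = 106/37
ω_s/ω_c = 106/37

106/37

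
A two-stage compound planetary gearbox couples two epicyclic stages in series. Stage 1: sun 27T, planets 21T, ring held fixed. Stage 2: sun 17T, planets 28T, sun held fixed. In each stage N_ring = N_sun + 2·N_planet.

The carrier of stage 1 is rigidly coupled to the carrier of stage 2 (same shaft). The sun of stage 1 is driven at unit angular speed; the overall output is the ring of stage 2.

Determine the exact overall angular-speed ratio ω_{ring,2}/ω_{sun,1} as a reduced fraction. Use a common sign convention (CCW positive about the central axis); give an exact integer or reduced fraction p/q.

Stage 1: N_ring = 27 + 2·21 = 69
Stage 1: 27(ω_s−ω_c) = −69(ω_r−ω_c),  ω_r=0, ω_s=1
Stage 1: 27(1−ω_c) = −69(0−ω_c)  ⇒  96ω_c = 27  ⇒  ω_c = 9/32
  ⇒ ω_c¹/ω_s¹ = 9/32
Stage 2: N_ring = 17 + 2·28 = 73
Stage 2: 17(ω_s−ω_c) = −73(ω_r−ω_c),  ω_s=0, ω_c=1
Stage 2: ω_r = 1 − (17/73)(0−1) = 90/73
  ⇒ ω_r²/ω_c² = 90/73
Coupling ω_c² = ω_c¹ ⇒ overall = 9/32 × 90/73 = 405/1168

405/1168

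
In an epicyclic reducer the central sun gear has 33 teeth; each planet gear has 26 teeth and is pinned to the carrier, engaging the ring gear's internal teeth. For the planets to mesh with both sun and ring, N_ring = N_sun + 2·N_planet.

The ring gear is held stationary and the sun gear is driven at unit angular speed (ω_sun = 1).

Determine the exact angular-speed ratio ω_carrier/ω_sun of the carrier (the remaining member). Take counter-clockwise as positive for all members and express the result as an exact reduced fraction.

33/118

N_ring = 33 + 2·26 = 85
33(ω_s−ω_c) = −85(ω_r−ω_c),  ω_r=0, ω_s=1
33(1−ω_c) = −85(0−ω_c)  ⇒  118ω_c = 33  ⇒  ω_c = 33/118
ω_c/ω_s = 33/118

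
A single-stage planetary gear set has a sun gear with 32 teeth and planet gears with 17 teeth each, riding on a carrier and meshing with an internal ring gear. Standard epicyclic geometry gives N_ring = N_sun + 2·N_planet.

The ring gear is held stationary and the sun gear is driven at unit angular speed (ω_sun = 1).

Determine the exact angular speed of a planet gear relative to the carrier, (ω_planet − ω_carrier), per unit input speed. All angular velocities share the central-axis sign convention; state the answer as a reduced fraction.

N_ring = 32 + 2·17 = 66
32(ω_s−ω_c) = −66(ω_r−ω_c),  ω_r=0, ω_s=1
32(1−ω_c) = −66(0−ω_c)  ⇒  98ω_c = 32  ⇒  ω_c = 16/49
sun–planet: 32·(1−16/49) = −17·(ω_p−ω_c)  ⇒  ω_p−ω_c = −(32/17)·(33/49) = -1056/833

-1056/833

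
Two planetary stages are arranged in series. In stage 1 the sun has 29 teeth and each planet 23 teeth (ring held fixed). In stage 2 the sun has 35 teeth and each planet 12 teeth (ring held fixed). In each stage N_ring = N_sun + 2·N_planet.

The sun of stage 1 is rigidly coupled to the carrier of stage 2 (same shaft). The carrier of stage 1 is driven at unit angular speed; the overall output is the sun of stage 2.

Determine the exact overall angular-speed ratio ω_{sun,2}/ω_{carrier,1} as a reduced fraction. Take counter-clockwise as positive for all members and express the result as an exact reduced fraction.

Stage 1: N_ring = 29 + 2·23 = 75
Stage 1: 29(ω_s−ω_c) = −75(ω_r−ω_c),  ω_r=0, ω_c=1
Stage 1: ω_s = 1 − (75/29)(0−1) = 104/29
  ⇒ ω_s¹/ω_c¹ = 104/29
Stage 2: N_ring = 35 + 2·12 = 59
Stage 2: 35(ω_s−ω_c) = −59(ω_r−ω_c),  ω_r=0, ω_c=1
Stage 2: ω_s = 1 − (59/35)(0−1) = 94/35
  ⇒ ω_s²/ω_c² = 94/35
Coupling ω_c² = ω_s¹ ⇒ overall = 104/29 × 94/35 = 9776/1015

9776/1015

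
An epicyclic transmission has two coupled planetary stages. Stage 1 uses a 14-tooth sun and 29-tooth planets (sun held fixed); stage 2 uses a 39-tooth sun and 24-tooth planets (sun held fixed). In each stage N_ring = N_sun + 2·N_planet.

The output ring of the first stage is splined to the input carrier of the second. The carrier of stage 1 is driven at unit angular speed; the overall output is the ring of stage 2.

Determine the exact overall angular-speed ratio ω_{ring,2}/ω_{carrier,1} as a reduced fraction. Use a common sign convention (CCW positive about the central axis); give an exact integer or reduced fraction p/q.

301/174

Stage 1: N_ring = 14 + 2·29 = 72
Stage 1: 14(ω_s−ω_c) = −72(ω_r−ω_c),  ω_s=0, ω_c=1
Stage 1: ω_r = 1 − (14/72)(0−1) = 43/36
  ⇒ ω_r¹/ω_c¹ = 43/36
Stage 2: N_ring = 39 + 2·24 = 87
Stage 2: 39(ω_s−ω_c) = −87(ω_r−ω_c),  ω_s=0, ω_c=1
Stage 2: ω_r = 1 − (39/87)(0−1) = 42/29
  ⇒ ω_r²/ω_c² = 42/29
Coupling ω_c² = ω_r¹ ⇒ overall = 43/36 × 42/29 = 301/174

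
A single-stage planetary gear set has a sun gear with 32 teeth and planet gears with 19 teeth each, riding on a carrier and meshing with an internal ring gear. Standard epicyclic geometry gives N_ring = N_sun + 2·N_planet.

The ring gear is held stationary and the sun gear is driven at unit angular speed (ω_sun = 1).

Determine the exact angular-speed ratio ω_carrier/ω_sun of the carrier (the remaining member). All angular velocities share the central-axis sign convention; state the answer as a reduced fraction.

16/51

N_ring = 32 + 2·19 = 70
32(ω_s−ω_c) = −70(ω_r−ω_c),  ω_r=0, ω_s=1
32(1−ω_c) = −70(0−ω_c)  ⇒  102ω_c = 32  ⇒  ω_c = 16/51
ω_c/ω_s = 16/51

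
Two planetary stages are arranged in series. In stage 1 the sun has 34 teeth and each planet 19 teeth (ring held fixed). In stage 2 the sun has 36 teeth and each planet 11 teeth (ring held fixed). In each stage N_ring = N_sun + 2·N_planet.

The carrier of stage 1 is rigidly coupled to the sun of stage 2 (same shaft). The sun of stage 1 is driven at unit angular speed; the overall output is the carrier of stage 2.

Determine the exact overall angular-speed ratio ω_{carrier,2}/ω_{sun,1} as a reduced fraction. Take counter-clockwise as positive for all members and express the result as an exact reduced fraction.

306/2491

Stage 1: N_ring = 34 + 2·19 = 72
Stage 1: 34(ω_s−ω_c) = −72(ω_r−ω_c),  ω_r=0, ω_s=1
Stage 1: 34(1−ω_c) = −72(0−ω_c)  ⇒  106ω_c = 34  ⇒  ω_c = 17/53
  ⇒ ω_c¹/ω_s¹ = 17/53
Stage 2: N_ring = 36 + 2·11 = 58
Stage 2: 36(ω_s−ω_c) = −58(ω_r−ω_c),  ω_r=0, ω_s=1
Stage 2: 36(1−ω_c) = −58(0−ω_c)  ⇒  94ω_c = 36  ⇒  ω_c = 18/47
  ⇒ ω_c²/ω_s² = 18/47
Coupling ω_s² = ω_c¹ ⇒ overall = 17/53 × 18/47 = 306/2491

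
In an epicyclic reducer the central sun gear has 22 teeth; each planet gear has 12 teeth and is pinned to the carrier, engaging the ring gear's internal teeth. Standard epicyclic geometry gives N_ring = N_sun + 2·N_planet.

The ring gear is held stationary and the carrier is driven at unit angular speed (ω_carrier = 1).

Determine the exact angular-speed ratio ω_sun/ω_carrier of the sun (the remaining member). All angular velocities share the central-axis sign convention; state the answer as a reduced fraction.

34/11

N_ring = 22 + 2·12 = 46
22(ω_s−ω_c) = −46(ω_r−ω_c),  ω_r=0, ω_c=1
ω_s = 1 − (46/22)(0−1) = 34/11
ω_s/ω_c = 34/11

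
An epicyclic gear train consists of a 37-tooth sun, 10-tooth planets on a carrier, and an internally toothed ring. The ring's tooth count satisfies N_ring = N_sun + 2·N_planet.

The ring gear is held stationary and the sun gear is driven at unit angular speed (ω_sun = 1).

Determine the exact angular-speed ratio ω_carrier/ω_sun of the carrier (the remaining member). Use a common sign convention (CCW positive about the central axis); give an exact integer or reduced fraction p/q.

N_ring = 37 + 2·10 = 57
37(ω_s−ω_c) = −57(ω_r−ω_c),  ω_r=0, ω_s=1
37(1−ω_c) = −57(0−ω_c)  ⇒  94ω_c = 37  ⇒  ω_c = 37/94
ω_c/ω_s = 37/94

37/94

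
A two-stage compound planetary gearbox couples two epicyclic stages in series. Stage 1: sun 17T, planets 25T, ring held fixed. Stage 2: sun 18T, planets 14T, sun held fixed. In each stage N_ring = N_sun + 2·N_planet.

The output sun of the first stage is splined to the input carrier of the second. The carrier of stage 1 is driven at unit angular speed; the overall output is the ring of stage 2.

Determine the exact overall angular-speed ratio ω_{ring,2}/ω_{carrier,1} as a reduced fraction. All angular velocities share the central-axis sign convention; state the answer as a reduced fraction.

2688/391

Stage 1: N_ring = 17 + 2·25 = 67
Stage 1: 17(ω_s−ω_c) = −67(ω_r−ω_c),  ω_r=0, ω_c=1
Stage 1: ω_s = 1 − (67/17)(0−1) = 84/17
  ⇒ ω_s¹/ω_c¹ = 84/17
Stage 2: N_ring = 18 + 2·14 = 46
Stage 2: 18(ω_s−ω_c) = −46(ω_r−ω_c),  ω_s=0, ω_c=1
Stage 2: ω_r = 1 − (18/46)(0−1) = 32/23
  ⇒ ω_r²/ω_c² = 32/23
Coupling ω_c² = ω_s¹ ⇒ overall = 84/17 × 32/23 = 2688/391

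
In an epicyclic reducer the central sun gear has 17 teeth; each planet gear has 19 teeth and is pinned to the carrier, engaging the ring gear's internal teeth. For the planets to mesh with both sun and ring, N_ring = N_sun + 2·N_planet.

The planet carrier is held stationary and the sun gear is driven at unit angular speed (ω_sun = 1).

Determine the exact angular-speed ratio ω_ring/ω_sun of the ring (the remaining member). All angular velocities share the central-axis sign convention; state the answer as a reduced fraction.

N_ring = 17 + 2·19 = 55
17(ω_s−ω_c) = −55(ω_r−ω_c),  ω_c=0, ω_s=1
ω_r = 0 − (17/55)(1−0) = -17/55
ω_r/ω_s = -17/55

-17/55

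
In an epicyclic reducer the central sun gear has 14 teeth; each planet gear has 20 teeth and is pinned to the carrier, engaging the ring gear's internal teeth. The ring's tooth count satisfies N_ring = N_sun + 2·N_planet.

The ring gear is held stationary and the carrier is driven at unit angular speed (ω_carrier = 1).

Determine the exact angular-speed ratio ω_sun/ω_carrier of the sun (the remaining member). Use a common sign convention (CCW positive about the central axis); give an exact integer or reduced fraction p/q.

34/7

N_ring = 14 + 2·20 = 54
14(ω_s−ω_c) = −54(ω_r−ω_c),  ω_r=0, ω_c=1
ω_s = 1 − (54/14)(0−1) = 34/7
ω_s/ω_c = 34/7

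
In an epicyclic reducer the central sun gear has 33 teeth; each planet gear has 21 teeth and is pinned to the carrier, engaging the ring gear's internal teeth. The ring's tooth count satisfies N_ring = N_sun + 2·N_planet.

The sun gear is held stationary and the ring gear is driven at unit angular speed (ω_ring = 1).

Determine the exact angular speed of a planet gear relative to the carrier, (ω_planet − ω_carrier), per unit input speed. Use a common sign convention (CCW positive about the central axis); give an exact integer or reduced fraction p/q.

N_ring = 33 + 2·21 = 75
33(ω_s−ω_c) = −75(ω_r−ω_c),  ω_s=0, ω_r=1
33(0−ω_c) = −75(1−ω_c)  ⇒  108ω_c = 75  ⇒  ω_c = 25/36
sun–planet: 33·(0−25/36) = −21·(ω_p−ω_c)  ⇒  ω_p−ω_c = −(33/21)·(-25/36) = 275/252

275/252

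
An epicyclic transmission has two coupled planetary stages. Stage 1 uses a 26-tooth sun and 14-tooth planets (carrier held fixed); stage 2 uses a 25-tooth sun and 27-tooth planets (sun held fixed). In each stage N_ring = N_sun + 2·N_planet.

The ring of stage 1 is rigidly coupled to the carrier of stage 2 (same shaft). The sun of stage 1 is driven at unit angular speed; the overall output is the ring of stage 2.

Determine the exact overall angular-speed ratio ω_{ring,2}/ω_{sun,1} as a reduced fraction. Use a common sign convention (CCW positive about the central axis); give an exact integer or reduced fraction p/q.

-1352/2133

Stage 1: N_ring = 26 + 2·14 = 54
Stage 1: 26(ω_s−ω_c) = −54(ω_r−ω_c),  ω_c=0, ω_s=1
Stage 1: ω_r = 0 − (26/54)(1−0) = -13/27
  ⇒ ω_r¹/ω_s¹ = -13/27
Stage 2: N_ring = 25 + 2·27 = 79
Stage 2: 25(ω_s−ω_c) = −79(ω_r−ω_c),  ω_s=0, ω_c=1
Stage 2: ω_r = 1 − (25/79)(0−1) = 104/79
  ⇒ ω_r²/ω_c² = 104/79
Coupling ω_c² = ω_r¹ ⇒ overall = -13/27 × 104/79 = -1352/2133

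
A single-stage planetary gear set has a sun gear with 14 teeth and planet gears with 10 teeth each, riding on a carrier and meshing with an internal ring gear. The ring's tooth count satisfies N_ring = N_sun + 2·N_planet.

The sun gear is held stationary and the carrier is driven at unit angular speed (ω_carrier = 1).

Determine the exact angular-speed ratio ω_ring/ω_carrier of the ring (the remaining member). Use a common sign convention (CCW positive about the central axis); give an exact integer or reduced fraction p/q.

24/17

N_ring = 14 + 2·10 = 34
14(ω_s−ω_c) = −34(ω_r−ω_c),  ω_s=0, ω_c=1
ω_r = 1 − (14/34)(0−1) = 24/17
ω_r/ω_c = 24/17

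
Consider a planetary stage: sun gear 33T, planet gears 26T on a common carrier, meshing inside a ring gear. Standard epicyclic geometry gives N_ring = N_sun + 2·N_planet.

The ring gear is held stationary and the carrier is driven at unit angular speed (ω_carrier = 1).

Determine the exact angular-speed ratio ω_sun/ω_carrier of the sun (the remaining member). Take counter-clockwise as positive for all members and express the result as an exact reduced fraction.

N_ring = 33 + 2·26 = 85
33(ω_s−ω_c) = −85(ω_r−ω_c),  ω_r=0, ω_c=1
ω_s = 1 − (85/33)(0−1) = 118/33
ω_s/ω_c = 118/33

118/33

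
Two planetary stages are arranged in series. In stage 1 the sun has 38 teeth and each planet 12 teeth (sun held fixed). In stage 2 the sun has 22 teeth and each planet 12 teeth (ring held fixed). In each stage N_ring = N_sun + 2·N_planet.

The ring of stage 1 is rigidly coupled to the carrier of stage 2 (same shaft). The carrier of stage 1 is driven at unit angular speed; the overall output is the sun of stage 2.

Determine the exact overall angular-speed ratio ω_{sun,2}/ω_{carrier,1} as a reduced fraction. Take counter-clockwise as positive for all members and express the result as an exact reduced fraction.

Stage 1: N_ring = 38 + 2·12 = 62
Stage 1: 38(ω_s−ω_c) = −62(ω_r−ω_c),  ω_s=0, ω_c=1
Stage 1: ω_r = 1 − (38/62)(0−1) = 50/31
  ⇒ ω_r¹/ω_c¹ = 50/31
Stage 2: N_ring = 22 + 2·12 = 46
Stage 2: 22(ω_s−ω_c) = −46(ω_r−ω_c),  ω_r=0, ω_c=1
Stage 2: ω_s = 1 − (46/22)(0−1) = 34/11
  ⇒ ω_s²/ω_c² = 34/11
Coupling ω_c² = ω_r¹ ⇒ overall = 50/31 × 34/11 = 1700/341

1700/341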